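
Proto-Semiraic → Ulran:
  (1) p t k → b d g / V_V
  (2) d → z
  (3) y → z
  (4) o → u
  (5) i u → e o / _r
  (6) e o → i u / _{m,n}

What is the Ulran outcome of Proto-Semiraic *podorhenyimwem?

puzorhinzimwim

Ulran: *podorhenyimwem > pozorhenyimwem > pozorhenzimwem > puzurhenzimwem > puzorhenzimwem > puzorhinzimwim  (by unconditioned shift, unconditioned shift, vowel merger, pre-rhotic lowering, pre-nasal raising)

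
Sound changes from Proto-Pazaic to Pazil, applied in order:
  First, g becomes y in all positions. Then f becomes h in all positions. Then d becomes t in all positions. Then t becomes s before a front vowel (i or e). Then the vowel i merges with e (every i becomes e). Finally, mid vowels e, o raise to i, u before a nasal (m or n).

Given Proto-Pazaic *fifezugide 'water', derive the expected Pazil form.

hehezuyese

Pazil: start from *fifezugide.
  rule 1 (unconditioned shift): fifezugide → fifezuyide
  rule 2 (unconditioned shift): fifezuyide → hihezuyide
  rule 3 (unconditioned shift): hihezuyide → hihezuyite
  rule 4 (palatalisation): hihezuyite → hihezuyise
  rule 5 (vowel merger): hihezuyise → hehezuyese
  rule 6: no change — hehezuyese
  ⇒ Pazil hehezuyese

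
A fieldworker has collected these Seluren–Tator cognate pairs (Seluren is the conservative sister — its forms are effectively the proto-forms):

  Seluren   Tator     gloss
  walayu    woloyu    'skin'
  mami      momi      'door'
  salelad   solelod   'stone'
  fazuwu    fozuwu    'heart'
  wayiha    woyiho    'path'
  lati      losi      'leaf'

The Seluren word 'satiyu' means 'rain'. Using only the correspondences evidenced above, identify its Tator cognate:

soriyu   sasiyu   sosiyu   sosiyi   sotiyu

sosiyu

walayu ~ woloyu, salelad ~ solelod — Seluren a corresponds to Tator o after a consonant, before a consonant other than r, m, n, p, b, f, v.
lati ~ losi — Seluren t corresponds to Tator s between vowels (before a front vowel).
Applying these to Seluren 'satiyu':
  satiyu → sotiyu   (a→o after a consonant, before a consonant other than r, m, n, p, b, f, v)
  sotiyu → sosiyu   (t→s between vowels (before a front vowel))
So the Tator cognate is 'sosiyu'.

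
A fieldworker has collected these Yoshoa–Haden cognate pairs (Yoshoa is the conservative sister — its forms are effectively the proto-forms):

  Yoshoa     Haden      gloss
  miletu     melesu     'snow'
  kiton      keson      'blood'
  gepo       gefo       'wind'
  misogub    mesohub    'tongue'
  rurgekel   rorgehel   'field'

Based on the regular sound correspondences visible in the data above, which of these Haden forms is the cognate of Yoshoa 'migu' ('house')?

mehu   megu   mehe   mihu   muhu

miletu ~ melesu, kiton ~ keson — Yoshoa i corresponds to Haden e after a consonant, before a consonant other than r, m, n, p, b, f, v.
misogub ~ mesohub — Yoshoa g corresponds to Haden h between vowels (before a back vowel).
Applying these to Yoshoa 'migu':
  migu → megu   (i→e after a consonant, before a consonant other than r, m, n, p, b, f, v)
  megu → mehu   (g→h between vowels (before a back vowel))
So the Haden cognate is 'mehu'.

mehu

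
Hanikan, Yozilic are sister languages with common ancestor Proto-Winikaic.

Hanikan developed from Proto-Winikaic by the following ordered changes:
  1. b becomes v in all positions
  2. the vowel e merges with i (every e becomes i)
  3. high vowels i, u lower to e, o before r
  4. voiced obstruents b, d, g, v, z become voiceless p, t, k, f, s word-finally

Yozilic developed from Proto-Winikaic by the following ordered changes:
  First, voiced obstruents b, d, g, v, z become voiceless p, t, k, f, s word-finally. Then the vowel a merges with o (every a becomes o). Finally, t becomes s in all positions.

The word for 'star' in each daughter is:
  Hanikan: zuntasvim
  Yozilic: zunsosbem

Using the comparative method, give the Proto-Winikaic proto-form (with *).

*zuntasbem

Position 8: Hanikan has i, Yozilic has e. Yozilic preserves e here (none of its changes turn any other segment into e), so the proto-segment is *e.
Position 4: Hanikan has t, Yozilic has s. Taking the neighbouring segments as reconstructed: Hanikan t can only go back to *t; Yozilic s could go back to *t or *s — the one source consistent with every daughter is *t.
Position 5: Hanikan has a, Yozilic has o. Hanikan preserves a here (none of its changes turn any other segment into a), so the proto-segment is *a.
Verify the candidate proto-form against each daughter:
Hanikan: *zuntasbem
  zuntasbem → zuntasvem   [unconditioned shift]
  zuntasvem → zuntasvim   [vowel merger]
  zuntasvim (rule 3 does not apply)
  zuntasvim (rule 4 does not apply)
  giving Hanikan zuntasvim.
Yozilic: *zuntasbem
  zuntasbem (rule 1 does not apply)
  zuntasbem → zuntosbem   [vowel merger]
  zuntosbem → zunsosbem   [unconditioned shift]
  giving Yozilic zunsosbem.
*zuntasbem is the unique common source.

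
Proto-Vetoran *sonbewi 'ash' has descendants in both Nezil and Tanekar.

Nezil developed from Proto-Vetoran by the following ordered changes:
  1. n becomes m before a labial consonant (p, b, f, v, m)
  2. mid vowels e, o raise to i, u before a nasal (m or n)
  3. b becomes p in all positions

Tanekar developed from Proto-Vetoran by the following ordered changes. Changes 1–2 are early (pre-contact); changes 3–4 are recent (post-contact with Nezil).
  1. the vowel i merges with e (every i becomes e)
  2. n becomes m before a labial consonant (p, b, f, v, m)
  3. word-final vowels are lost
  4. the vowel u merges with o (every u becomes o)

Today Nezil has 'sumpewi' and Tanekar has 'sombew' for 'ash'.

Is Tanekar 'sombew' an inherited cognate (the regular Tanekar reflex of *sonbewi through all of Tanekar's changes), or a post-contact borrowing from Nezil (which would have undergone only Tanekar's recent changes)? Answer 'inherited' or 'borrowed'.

inherited

If inherited, *sonbewi would pass through all of Tanekar's changes:
Tanekar: *sonbewi > sonbewe > sombewe > sombew  (by vowel merger, nasal place assimilation, apocope)
If borrowed from Nezil 'sumpewi' after the early changes, it would undergo only the recent ones:
  rule 3 (apocope): sumpewi → sumpew
  rule 4 (vowel merger): sumpew → sompew
  ⇒ as a loan: sompew
Tanekar 'sombew' matches the inherited outcome exactly, so it is an inherited cognate, not a loan.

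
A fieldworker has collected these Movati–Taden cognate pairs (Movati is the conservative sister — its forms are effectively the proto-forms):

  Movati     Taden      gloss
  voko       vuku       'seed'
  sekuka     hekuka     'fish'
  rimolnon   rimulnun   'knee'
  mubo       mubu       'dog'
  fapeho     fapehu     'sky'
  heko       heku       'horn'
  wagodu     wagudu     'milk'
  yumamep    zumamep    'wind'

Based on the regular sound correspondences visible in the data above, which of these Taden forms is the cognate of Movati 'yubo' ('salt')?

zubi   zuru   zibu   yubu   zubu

yumamep ~ zumamep — Movati y corresponds to Taden z word-initially before a back vowel.
voko ~ vuku, mubo ~ mubu — Movati o corresponds to Taden u word-finally.
Applying these to Movati 'yubo':
  yubo → zubo   (y→z word-initially before a back vowel)
  zubo → zubu   (o→u word-finally)
So the Taden cognate is 'zubu'.

zubu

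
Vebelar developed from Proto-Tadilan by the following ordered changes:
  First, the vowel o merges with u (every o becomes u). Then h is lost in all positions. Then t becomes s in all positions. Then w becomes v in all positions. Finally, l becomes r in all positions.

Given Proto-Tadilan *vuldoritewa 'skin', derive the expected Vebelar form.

vurduriseva

Vebelar: *vuldoritewa > vulduritewa > vuldurisewa > vulduriseva > vurduriseva  (by vowel merger, unconditioned shift, unconditioned shift, unconditioned shift)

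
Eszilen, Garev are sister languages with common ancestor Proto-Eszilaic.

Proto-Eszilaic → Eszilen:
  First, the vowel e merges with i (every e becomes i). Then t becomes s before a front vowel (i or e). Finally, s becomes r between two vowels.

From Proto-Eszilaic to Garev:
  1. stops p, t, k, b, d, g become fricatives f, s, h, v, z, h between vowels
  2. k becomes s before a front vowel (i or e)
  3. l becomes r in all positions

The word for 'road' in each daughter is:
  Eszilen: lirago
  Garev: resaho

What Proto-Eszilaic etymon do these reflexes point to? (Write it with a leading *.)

Position 2: Eszilen has i, Garev has e. Garev preserves e here (none of its changes turn any other segment into e), so the proto-segment is *e.
Position 5: Eszilen has g, Garev has h. Eszilen preserves g here (none of its changes turn any other segment into g), so the proto-segment is *g.
Position 3: Eszilen has r, Garev has s. Taking the neighbouring segments as reconstructed: Eszilen r could go back to *s or *r; Garev s could go back to *t or *s — the one source consistent with every daughter is *s.
Continuing position by position gives *lesago; check it forward:
Eszilen: *lesago > lisago > lirago  (by vowel merger, rhotacism)
Garev: *lesago
  lesago → lesaho   [intervocalic lenition]
  lesaho (rule 2 does not apply)
  lesaho → resaho   [unconditioned shift]
  giving Garev resaho.
*lesago is the unique common source.

*lesago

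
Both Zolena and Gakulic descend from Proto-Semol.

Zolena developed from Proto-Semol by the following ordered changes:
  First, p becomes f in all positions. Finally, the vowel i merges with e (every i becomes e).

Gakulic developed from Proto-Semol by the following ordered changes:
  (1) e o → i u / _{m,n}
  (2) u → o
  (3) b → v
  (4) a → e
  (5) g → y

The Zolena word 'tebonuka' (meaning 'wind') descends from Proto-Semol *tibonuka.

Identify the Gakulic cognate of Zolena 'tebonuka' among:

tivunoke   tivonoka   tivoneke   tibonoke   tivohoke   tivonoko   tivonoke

tivonoke

Gakulic: *tibonuka > tibunuka > tibonoka > tivonoka > tivonoke  (by pre-nasal raising, vowel merger, unconditioned shift, vowel merger)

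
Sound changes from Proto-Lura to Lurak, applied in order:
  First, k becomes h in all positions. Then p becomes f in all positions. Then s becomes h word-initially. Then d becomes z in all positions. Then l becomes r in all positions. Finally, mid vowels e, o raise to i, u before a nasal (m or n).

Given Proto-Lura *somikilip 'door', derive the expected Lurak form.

Lurak: *somikilip > somihilip > somihilif > homihilif > homihirif > humihirif  (by unconditioned shift, unconditioned shift, debuccalisation, unconditioned shift, pre-nasal raising)

humihirif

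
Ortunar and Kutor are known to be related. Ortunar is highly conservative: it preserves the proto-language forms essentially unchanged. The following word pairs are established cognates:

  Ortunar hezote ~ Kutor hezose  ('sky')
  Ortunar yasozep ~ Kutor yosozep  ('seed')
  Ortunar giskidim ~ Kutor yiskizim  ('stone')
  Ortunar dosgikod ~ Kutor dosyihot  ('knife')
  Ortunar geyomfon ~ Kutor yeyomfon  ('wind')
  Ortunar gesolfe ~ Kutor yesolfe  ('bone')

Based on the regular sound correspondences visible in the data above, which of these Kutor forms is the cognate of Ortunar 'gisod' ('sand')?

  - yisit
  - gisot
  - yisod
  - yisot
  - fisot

yisot

giskidim ~ yiskizim — Ortunar g corresponds to Kutor y word-initially before a front vowel.
dosgikod ~ dosyihot — Ortunar d corresponds to Kutor t word-finally.
Applying these to Ortunar 'gisod':
  gisod → yisod   (g→y word-initially before a front vowel)
  yisod → yisot   (d→t word-finally)
So the Kutor cognate is 'yisot'.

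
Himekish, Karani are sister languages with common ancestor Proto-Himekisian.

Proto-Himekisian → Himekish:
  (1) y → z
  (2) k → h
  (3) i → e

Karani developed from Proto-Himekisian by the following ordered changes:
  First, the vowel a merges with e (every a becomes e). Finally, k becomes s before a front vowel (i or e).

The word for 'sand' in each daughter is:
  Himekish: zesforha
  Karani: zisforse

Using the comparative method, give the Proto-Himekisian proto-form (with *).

*zisforka

Position 8: Himekish has a, Karani has e. Himekish preserves a here (none of its changes turn any other segment into a), so the proto-segment is *a.
Position 2: Himekish has e, Karani has i. Karani preserves i here (none of its changes turn any other segment into i), so the proto-segment is *i.
Position 7: Himekish has h, Karani has s. Taking the neighbouring segments as reconstructed: Himekish h could go back to *k or *h; Karani s could go back to *k or *s — the one source consistent with every daughter is *k.
This points to *zisforka. Verify forward in each daughter:
Himekish: *zisforka
  zisforka (rule 1 does not apply)
  zisforka → zisforha   [unconditioned shift]
  zisforha → zesforha   [vowel merger]
  giving Himekish zesforha.
Karani: *zisforka > zisforke > zisforse  (by vowel merger, palatalisation)
*zisforka is the unique common source.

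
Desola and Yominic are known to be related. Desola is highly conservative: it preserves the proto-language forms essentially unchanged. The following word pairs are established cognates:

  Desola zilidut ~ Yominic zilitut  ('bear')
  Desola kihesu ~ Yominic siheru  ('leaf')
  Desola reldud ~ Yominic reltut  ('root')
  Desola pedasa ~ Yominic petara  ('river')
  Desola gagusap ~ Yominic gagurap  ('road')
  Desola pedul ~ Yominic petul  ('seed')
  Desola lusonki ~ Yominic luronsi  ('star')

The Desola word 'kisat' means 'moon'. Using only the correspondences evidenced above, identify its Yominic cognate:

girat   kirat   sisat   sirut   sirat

sirat

kihesu ~ siheru — Desola k corresponds to Yominic s word-initially before a front vowel.
pedasa ~ petara, gagusap ~ gagurap — Desola s corresponds to Yominic r between vowels (before a back vowel).
Applying these to Desola 'kisat':
  kisat → sisat   (k→s word-initially before a front vowel)
  sisat → sirat   (s→r between vowels (before a back vowel))
So the Yominic cognate is 'sirat'.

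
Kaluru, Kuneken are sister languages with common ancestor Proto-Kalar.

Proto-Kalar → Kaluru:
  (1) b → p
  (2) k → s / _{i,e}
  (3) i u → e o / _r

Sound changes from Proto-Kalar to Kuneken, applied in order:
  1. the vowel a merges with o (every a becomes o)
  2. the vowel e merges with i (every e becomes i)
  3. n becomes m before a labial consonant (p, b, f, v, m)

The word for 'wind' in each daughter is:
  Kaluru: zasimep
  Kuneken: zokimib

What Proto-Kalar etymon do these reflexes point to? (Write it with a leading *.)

Position 2: Kaluru has a, Kuneken has o. Kaluru preserves a here (none of its changes turn any other segment into a), so the proto-segment is *a.
Position 7: Kaluru has p, Kuneken has b. Kuneken preserves b here (none of its changes turn any other segment into b), so the proto-segment is *b.
Position 6: Kaluru has e, Kuneken has i. Taking the neighbouring segments as reconstructed: Kaluru e can only go back to *e; Kuneken i could go back to *e or *i — the one source consistent with every daughter is *e.
Continuing position by position gives *zakimeb; check it forward:
Kaluru: *zakimeb
  zakimeb → zakimep   [unconditioned shift]
  zakimep → zasimep   [palatalisation]
  zasimep (rule 3 does not apply)
  giving Kaluru zasimep.
Kuneken: *zakimeb > zokimeb > zokimib  (by vowel merger, vowel merger)
*zakimeb is the unique common source.

*zakimeb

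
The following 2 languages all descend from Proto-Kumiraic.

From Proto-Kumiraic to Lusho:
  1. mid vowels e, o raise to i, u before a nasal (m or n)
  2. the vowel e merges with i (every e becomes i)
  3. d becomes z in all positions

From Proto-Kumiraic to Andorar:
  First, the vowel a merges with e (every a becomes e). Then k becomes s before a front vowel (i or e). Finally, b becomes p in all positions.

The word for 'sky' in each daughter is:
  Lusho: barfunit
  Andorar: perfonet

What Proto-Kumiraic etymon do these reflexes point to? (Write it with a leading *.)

*barfonet

Position 7: Lusho has i, Andorar has e. Taking the neighbouring segments as reconstructed: Lusho i could go back to *e or *i; Andorar e could go back to *a or *e — the one source consistent with every daughter is *e.
Position 5: Lusho has u, Andorar has o. Andorar preserves o here (none of its changes turn any other segment into o), so the proto-segment is *o.
Position 2: Lusho has a, Andorar has e. Lusho preserves a here (none of its changes turn any other segment into a), so the proto-segment is *a.
This points to *barfonet. Verify forward in each daughter:
Lusho: *barfonet
  barfonet → barfunet   [pre-nasal raising]
  barfunet → barfunit   [vowel merger]
  barfunit (rule 3 does not apply)
  giving Lusho barfunit.
Andorar: *barfonet > berfonet > perfonet  (by vowel merger, unconditioned shift)
No other proto-form is consistent with every reflex, so the reconstruction is *barfonet.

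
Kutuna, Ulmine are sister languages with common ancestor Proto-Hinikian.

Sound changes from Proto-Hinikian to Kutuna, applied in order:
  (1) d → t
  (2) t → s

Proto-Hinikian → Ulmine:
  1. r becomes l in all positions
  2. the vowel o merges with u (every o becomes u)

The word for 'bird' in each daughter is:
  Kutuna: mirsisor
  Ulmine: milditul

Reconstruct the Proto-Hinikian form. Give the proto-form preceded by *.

*mirditor

Position 6: Kutuna has s, Ulmine has t. Ulmine preserves t here (none of its changes turn any other segment into t), so the proto-segment is *t.
Position 4: Kutuna has s, Ulmine has d. Ulmine preserves d here (none of its changes turn any other segment into d), so the proto-segment is *d.
Position 7: Kutuna has o, Ulmine has u. Kutuna preserves o here (none of its changes turn any other segment into o), so the proto-segment is *o.
Continuing position by position gives *mirditor; check it forward:
Kutuna: *mirditor
  mirditor → mirtitor   [unconditioned shift]
  mirtitor → mirsisor   [unconditioned shift]
  giving Kutuna mirsisor.
Ulmine: *mirditor > milditol > milditul  (by unconditioned shift, vowel merger)
*mirditor is the unique common source.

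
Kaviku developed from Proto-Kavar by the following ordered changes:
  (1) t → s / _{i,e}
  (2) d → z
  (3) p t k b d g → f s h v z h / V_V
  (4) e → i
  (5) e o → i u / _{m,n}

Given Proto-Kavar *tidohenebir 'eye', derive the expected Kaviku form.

Kaviku: *tidohenebir
  tidohenebir → sidohenebir   [palatalisation]
  sidohenebir → sizohenebir   [unconditioned shift]
  sizohenebir → sizohenevir   [intervocalic lenition]
  sizohenevir → sizohinivir   [vowel merger]
  sizohinivir (rule 5 does not apply)
  giving Kaviku sizohinivir.

sizohinivir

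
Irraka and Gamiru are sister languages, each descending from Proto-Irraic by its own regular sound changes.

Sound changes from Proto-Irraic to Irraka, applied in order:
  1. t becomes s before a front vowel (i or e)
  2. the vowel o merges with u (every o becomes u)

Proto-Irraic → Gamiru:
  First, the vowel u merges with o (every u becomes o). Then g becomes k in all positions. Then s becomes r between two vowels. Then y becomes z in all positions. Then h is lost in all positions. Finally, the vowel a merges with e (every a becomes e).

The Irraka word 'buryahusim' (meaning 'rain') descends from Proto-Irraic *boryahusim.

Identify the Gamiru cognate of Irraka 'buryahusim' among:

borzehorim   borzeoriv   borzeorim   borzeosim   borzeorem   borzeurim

Gamiru: *boryahusim
  boryahusim → boryahosim   [vowel merger]
  boryahosim (rule 2 does not apply)
  boryahosim → boryahorim   [rhotacism]
  boryahorim → borzahorim   [unconditioned shift]
  borzahorim → borzaorim   [h-loss]
  borzaorim → borzeorim   [vowel merger]
  giving Gamiru borzeorim.

borzeorim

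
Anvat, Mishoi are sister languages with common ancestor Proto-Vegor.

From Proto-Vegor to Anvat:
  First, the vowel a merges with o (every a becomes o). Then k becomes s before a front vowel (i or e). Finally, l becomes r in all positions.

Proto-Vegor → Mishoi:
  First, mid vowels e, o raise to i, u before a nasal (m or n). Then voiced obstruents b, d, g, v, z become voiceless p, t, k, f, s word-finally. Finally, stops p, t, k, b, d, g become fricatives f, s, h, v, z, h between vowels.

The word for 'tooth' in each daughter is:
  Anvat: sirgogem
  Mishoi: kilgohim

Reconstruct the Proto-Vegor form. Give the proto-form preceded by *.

Position 6: Anvat has g, Mishoi has h. Anvat preserves g here (none of its changes turn any other segment into g), so the proto-segment is *g.
Position 3: Anvat has r, Mishoi has l. Mishoi preserves l here (none of its changes turn any other segment into l), so the proto-segment is *l.
This points to *kilgogem. Verify forward in each daughter:
Anvat: start from *kilgogem.
  rule 1: no change — kilgogem
  rule 2 (palatalisation): kilgogem → silgogem
  rule 3 (unconditioned shift): silgogem → sirgogem
  ⇒ Anvat sirgogem
Mishoi: start from *kilgogem.
  rule 1 (pre-nasal raising): kilgogem → kilgogim
  rule 2: no change — kilgogim
  rule 3 (intervocalic lenition): kilgogim → kilgohim
  ⇒ Mishoi kilgohim
Only *kilgogem yields all of Anvat sirgogem, Mishoi kilgohim.

*kilgogem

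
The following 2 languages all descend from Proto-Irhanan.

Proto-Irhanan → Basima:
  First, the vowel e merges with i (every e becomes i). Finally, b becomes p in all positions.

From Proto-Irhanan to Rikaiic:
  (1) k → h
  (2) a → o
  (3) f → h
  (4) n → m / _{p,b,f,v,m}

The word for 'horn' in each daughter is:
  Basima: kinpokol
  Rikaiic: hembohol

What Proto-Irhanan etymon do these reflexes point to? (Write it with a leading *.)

*kenbokol

Position 4: Basima has p, Rikaiic has b. Rikaiic preserves b here (none of its changes turn any other segment into b), so the proto-segment is *b.
Position 6: Basima has k, Rikaiic has h. Basima preserves k here (none of its changes turn any other segment into k), so the proto-segment is *k.
Verify the candidate proto-form against each daughter:
Basima: start from *kenbokol.
  rule 1 (vowel merger): kenbokol → kinbokol
  rule 2 (unconditioned shift): kinbokol → kinpokol
  ⇒ Basima kinpokol
Rikaiic: *kenbokol > henbohol > hembohol  (by unconditioned shift, nasal place assimilation)
No other proto-form is consistent with every reflex, so the reconstruction is *kenbokol.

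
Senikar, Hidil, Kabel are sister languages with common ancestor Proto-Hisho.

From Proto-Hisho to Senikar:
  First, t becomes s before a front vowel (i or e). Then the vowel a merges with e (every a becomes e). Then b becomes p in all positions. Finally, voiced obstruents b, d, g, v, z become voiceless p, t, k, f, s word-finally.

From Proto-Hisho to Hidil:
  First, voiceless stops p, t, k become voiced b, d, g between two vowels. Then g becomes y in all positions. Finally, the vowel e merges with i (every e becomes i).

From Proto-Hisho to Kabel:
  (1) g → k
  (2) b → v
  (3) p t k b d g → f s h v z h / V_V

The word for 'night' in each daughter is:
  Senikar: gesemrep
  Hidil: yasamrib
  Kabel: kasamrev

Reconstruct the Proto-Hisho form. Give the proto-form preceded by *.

*gasamreb

Position 4: Senikar has e, Hidil has a, Kabel has a. Hidil preserves a here (none of its changes turn any other segment into a), so the proto-segment is *a.
Position 2: Senikar has e, Hidil has a, Kabel has a. Hidil preserves a here (none of its changes turn any other segment into a), so the proto-segment is *a.
Position 8: Senikar has p, Hidil has b, Kabel has v. Taking the neighbouring segments as reconstructed: Senikar p could go back to *p or *b; Hidil b can only go back to *b; Kabel v could go back to *b or *v — the one source consistent with every daughter is *b.
This points to *gasamreb. Verify forward in each daughter:
Senikar: start from *gasamreb.
  rule 1: no change — gasamreb
  rule 2 (vowel merger): gasamreb → gesemreb
  rule 3 (unconditioned shift): gesemreb → gesemrep
  rule 4: no change — gesemrep
  ⇒ Senikar gesemrep
Hidil: start from *gasamreb.
  rule 1: no change — gasamreb
  rule 2 (unconditioned shift): gasamreb → yasamreb
  rule 3 (vowel merger): yasamreb → yasamrib
  ⇒ Hidil yasamrib
Kabel: start from *gasamreb.
  rule 1 (unconditioned shift): gasamreb → kasamreb
  rule 2 (unconditioned shift): kasamreb → kasamrev
  rule 3: no change — kasamrev
  ⇒ Kabel kasamrev
No other proto-form is consistent with every reflex, so the reconstruction is *gasamreb.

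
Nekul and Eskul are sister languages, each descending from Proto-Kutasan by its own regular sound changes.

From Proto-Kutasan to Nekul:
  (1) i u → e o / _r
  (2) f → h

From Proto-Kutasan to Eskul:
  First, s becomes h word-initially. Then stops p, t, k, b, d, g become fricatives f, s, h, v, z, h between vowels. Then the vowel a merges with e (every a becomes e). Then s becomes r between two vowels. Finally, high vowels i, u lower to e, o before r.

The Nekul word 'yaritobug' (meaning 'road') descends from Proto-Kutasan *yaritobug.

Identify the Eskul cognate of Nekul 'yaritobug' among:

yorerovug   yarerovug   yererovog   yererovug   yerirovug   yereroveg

Eskul: start from *yaritobug.
  rule 1: no change — yaritobug
  rule 2 (intervocalic lenition): yaritobug → yarisovug
  rule 3 (vowel merger): yarisovug → yerisovug
  rule 4 (rhotacism): yerisovug → yerirovug
  rule 5 (pre-rhotic lowering): yerirovug → yererovug
  ⇒ Eskul yererovug
Only 'yererovug' matches the regular Eskul development of *yaritobug.

yererovug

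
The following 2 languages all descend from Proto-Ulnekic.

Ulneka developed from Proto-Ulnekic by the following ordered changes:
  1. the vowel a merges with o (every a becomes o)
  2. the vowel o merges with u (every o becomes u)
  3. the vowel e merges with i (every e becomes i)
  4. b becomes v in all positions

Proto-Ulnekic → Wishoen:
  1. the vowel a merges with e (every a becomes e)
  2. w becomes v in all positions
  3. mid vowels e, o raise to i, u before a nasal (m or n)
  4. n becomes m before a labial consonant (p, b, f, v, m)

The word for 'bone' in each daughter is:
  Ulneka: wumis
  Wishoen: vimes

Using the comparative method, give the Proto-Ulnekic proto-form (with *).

Position 1: Ulneka has w, Wishoen has v. Ulneka preserves w here (none of its changes turn any other segment into w), so the proto-segment is *w.
Position 2: Ulneka has u, Wishoen has i. Taking the neighbouring segments as reconstructed: Ulneka u could go back to *a or *o or *u; Wishoen i could go back to *a or *e or *i — the one source consistent with every daughter is *a.
Position 4: Ulneka has i, Wishoen has e. Taking the neighbouring segments as reconstructed: Ulneka i could go back to *e or *i; Wishoen e could go back to *a or *e — the one source consistent with every daughter is *e.
Continuing position by position gives *wames; check it forward:
Ulneka: start from *wames.
  rule 1 (vowel merger): wames → womes
  rule 2 (vowel merger): womes → wumes
  rule 3 (vowel merger): wumes → wumis
  rule 4: no change — wumis
  ⇒ Ulneka wumis
Wishoen: *wames > wemes > vemes > vimes  (by vowel merger, unconditioned shift, pre-nasal raising)
Only *wames yields all of Ulneka wumis, Wishoen vimes.

*wames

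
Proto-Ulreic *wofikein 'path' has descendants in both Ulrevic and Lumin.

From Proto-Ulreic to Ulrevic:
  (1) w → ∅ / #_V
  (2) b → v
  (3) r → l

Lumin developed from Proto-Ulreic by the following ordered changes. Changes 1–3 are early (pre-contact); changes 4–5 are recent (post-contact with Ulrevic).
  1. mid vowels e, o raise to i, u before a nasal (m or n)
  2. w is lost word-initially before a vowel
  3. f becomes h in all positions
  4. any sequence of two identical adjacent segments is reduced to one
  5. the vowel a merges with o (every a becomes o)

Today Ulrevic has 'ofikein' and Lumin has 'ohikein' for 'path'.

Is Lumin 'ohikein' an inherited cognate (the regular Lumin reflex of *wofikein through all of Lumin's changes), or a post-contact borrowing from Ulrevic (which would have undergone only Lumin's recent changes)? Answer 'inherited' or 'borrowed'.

inherited

If inherited, *wofikein would pass through all of Lumin's changes:
Lumin: *wofikein
  wofikein (rule 1 does not apply)
  wofikein → ofikein   [glide loss]
  ofikein → ohikein   [unconditioned shift]
  ohikein (rule 4 does not apply)
  ohikein (rule 5 does not apply)
  giving Lumin ohikein.
If borrowed from Ulrevic 'ofikein' after the early changes, it would undergo only the recent ones:
  rule 4 (degemination): no change (ofikein)
  rule 5 (vowel merger): no change (ofikein)
  ⇒ as a loan: ofikein
Lumin 'ohikein' matches the inherited outcome exactly, so it is an inherited cognate, not a loan.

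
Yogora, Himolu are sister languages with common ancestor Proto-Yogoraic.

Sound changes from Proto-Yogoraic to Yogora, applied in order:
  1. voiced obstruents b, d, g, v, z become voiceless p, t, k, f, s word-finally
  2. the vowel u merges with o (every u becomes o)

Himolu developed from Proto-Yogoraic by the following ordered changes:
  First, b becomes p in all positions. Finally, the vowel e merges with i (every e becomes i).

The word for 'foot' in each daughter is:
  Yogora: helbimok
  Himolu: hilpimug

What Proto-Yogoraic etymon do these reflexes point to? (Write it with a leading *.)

Position 8: Yogora has k, Himolu has g. Himolu preserves g here (none of its changes turn any other segment into g), so the proto-segment is *g.
Position 7: Yogora has o, Himolu has u. Himolu preserves u here (none of its changes turn any other segment into u), so the proto-segment is *u.
Position 2: Yogora has e, Himolu has i. Yogora preserves e here (none of its changes turn any other segment into e), so the proto-segment is *e.
This points to *helbimug. Verify forward in each daughter:
Yogora: start from *helbimug.
  rule 1 (final devoicing): helbimug → helbimuk
  rule 2 (vowel merger): helbimuk → helbimok
  ⇒ Yogora helbimok
Himolu: *helbimug
  helbimug → helpimug   [unconditioned shift]
  helpimug → hilpimug   [vowel merger]
  giving Himolu hilpimug.
*helbimug is the unique common source.

*helbimug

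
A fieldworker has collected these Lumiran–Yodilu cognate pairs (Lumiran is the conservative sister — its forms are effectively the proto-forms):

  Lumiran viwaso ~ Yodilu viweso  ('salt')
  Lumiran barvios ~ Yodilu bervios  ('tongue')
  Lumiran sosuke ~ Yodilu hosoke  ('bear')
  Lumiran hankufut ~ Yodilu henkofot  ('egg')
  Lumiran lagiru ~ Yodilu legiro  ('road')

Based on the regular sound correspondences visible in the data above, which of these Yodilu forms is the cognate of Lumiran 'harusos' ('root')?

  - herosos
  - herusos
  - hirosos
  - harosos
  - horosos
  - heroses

herosos

barvios ~ bervios — Lumiran a corresponds to Yodilu e after a consonant, before r.
sosuke ~ hosoke, hankufut ~ henkofot — Lumiran u corresponds to Yodilu o after a consonant, before a consonant other than r, m, n, p, b, f, v.
Applying these to Lumiran 'harusos':
  harusos → herusos   (a→e after a consonant, before r)
  herusos → herosos   (u→o after a consonant, before a consonant other than r, m, n, p, b, f, v)
So the Yodilu cognate is 'herosos'.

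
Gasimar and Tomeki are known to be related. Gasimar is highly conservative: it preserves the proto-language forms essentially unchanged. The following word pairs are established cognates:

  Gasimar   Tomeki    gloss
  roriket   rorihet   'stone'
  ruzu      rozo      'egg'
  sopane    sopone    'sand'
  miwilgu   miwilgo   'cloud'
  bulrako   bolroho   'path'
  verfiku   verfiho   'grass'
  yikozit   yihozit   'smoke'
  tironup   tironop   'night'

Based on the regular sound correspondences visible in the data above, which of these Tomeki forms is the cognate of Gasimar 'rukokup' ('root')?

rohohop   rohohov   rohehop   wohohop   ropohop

rohohop

ruzu ~ rozo, bulrako ~ bolroho — Gasimar u corresponds to Tomeki o after a consonant, before a consonant other than r, m, n, p, b, f, v.
bulrako ~ bolroho, yikozit ~ yihozit — Gasimar k corresponds to Tomeki h between vowels (before a back vowel).
verfiku ~ verfiho — Gasimar k corresponds to Tomeki h between vowels (before a back vowel).
tironup ~ tironop — Gasimar u corresponds to Tomeki o after a consonant, before a labial obstruent.
Applying these to Gasimar 'rukokup':
  rukokup → rokokup   (u→o after a consonant, before a consonant other than r, m, n, p, b, f, v)
  rokokup → rohokup   (k→h between vowels (before a back vowel))
  rohokup → rohohup   (k→h between vowels (before a back vowel))
  rohohup → rohohop   (u→o after a consonant, before a labial obstruent)
So the Tomeki cognate is 'rohohop'.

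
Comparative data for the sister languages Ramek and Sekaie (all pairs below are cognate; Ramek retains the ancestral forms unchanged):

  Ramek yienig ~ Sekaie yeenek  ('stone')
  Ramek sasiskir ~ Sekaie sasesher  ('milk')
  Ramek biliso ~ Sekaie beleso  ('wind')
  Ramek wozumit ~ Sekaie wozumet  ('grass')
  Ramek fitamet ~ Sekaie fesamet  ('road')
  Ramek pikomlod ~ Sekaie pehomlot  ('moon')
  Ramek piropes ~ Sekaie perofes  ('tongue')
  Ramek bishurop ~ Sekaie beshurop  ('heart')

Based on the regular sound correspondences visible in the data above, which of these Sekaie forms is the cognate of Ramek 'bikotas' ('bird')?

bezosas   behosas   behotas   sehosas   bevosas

behosas

yienig ~ yeenek, sasiskir ~ sasesher — Ramek i corresponds to Sekaie e after a consonant, before a consonant other than r, m, n, p, b, f, v.
pikomlod ~ pehomlot — Ramek k corresponds to Sekaie h between vowels (before a back vowel).
fitamet ~ fesamet — Ramek t corresponds to Sekaie s between vowels (before a back vowel).
Applying these to Ramek 'bikotas':
  bikotas → bekotas   (i→e after a consonant, before a consonant other than r, m, n, p, b, f, v)
  bekotas → behotas   (k→h between vowels (before a back vowel))
  behotas → behosas   (t→s between vowels (before a back vowel))
So the Sekaie cognate is 'behosas'.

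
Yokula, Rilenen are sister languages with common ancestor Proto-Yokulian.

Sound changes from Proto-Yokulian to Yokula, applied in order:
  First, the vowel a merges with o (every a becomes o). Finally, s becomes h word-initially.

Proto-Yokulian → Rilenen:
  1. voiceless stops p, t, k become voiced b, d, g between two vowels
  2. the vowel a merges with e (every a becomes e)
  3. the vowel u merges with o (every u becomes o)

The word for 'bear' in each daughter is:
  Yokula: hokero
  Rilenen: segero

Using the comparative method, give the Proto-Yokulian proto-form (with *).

*sakero

Position 1: Yokula has h, Rilenen has s. Rilenen preserves s here (none of its changes turn any other segment into s), so the proto-segment is *s.
Position 2: Yokula has o, Rilenen has e. Taking the neighbouring segments as reconstructed: Yokula o could go back to *a or *o; Rilenen e could go back to *a or *e — the one source consistent with every daughter is *a.
Position 3: Yokula has k, Rilenen has g. Yokula preserves k here (none of its changes turn any other segment into k), so the proto-segment is *k.
This points to *sakero. Verify forward in each daughter:
Yokula: start from *sakero.
  rule 1 (vowel merger): sakero → sokero
  rule 2 (debuccalisation): sokero → hokero
  ⇒ Yokula hokero
Rilenen: *sakero > sagero > segero  (by intervocalic voicing, vowel merger)
*sakero is the unique common source.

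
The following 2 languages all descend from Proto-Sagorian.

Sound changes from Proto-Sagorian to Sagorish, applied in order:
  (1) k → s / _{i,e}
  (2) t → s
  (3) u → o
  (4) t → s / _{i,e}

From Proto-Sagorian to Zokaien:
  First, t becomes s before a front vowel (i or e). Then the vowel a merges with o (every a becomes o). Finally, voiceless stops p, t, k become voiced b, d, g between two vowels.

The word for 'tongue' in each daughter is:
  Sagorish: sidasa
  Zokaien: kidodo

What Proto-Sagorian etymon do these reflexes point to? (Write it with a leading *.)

Position 4: Sagorish has a, Zokaien has o. Sagorish preserves a here (none of its changes turn any other segment into a), so the proto-segment is *a.
Position 1: Sagorish has s, Zokaien has k. Zokaien preserves k here (none of its changes turn any other segment into k), so the proto-segment is *k.
Position 6: Sagorish has a, Zokaien has o. Sagorish preserves a here (none of its changes turn any other segment into a), so the proto-segment is *a.
Continuing position by position gives *kidata; check it forward:
Sagorish: *kidata
  kidata → sidata   [palatalisation]
  sidata → sidasa   [unconditioned shift]
  sidasa (rule 3 does not apply)
  sidasa (rule 4 does not apply)
  giving Sagorish sidasa.
Zokaien: *kidata > kidoto > kidodo  (by vowel merger, intervocalic voicing)
No other proto-form is consistent with every reflex, so the reconstruction is *kidata.

*kidata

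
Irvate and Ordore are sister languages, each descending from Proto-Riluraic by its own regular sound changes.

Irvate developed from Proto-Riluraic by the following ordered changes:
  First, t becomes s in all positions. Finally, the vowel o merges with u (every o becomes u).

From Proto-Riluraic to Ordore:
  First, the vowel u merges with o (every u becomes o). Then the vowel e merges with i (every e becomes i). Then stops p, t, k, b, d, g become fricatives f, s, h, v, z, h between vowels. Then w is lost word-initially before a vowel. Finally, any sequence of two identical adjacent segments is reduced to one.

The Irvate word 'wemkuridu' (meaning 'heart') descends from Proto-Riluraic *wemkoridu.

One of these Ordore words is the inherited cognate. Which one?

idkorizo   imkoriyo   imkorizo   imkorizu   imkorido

imkorizo

Ordore: *wemkoridu
  wemkoridu → wemkorido   [vowel merger]
  wemkorido → wimkorido   [vowel merger]
  wimkorido → wimkorizo   [intervocalic lenition]
  wimkorizo → imkorizo   [glide loss]
  imkorizo (rule 5 does not apply)
  giving Ordore imkorizo.
The other candidates each miss or misapply at least one Ordore change.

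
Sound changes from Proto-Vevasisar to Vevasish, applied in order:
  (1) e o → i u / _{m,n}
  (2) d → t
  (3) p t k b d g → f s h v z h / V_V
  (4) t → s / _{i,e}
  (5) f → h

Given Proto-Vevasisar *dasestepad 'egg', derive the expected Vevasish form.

Vevasish: *dasestepad > tasestepat > tasestefat > tasessefat > tasessehat  (by unconditioned shift, intervocalic lenition, palatalisation, unconditioned shift)

tasessehat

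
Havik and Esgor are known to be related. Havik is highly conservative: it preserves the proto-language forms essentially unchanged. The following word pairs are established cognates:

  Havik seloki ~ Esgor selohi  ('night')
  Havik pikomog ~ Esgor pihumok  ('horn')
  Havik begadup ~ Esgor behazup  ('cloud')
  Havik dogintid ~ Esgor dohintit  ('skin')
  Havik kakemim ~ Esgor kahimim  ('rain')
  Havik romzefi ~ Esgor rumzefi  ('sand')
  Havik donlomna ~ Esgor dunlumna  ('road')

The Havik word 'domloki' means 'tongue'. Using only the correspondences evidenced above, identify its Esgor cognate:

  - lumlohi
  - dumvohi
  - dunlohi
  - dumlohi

pikomog ~ pihumok, romzefi ~ rumzefi — Havik o corresponds to Esgor u after a consonant, before a nasal.
seloki ~ selohi — Havik k corresponds to Esgor h between vowels (before a front vowel).
Applying these to Havik 'domloki':
  domloki → dumloki   (o→u after a consonant, before a nasal)
  dumloki → dumlohi   (k→h between vowels (before a front vowel))
So the Esgor cognate is 'dumlohi'.

dumlohi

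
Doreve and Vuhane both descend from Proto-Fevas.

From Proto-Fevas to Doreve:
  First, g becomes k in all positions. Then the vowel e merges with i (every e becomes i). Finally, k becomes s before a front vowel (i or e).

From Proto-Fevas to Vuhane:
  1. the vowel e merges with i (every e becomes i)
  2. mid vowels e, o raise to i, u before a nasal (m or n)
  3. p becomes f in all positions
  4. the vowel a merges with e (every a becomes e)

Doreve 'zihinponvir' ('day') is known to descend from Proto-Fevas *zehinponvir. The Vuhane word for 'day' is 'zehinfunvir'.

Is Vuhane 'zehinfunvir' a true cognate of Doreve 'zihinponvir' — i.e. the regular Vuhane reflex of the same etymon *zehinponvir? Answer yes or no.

Derive the expected Vuhane reflex of *zehinponvir:
Vuhane: start from *zehinponvir.
  rule 1 (vowel merger): zehinponvir → zihinponvir
  rule 2 (pre-nasal raising): zihinponvir → zihinpunvir
  rule 3 (unconditioned shift): zihinpunvir → zihinfunvir
  rule 4: no change — zihinfunvir
  ⇒ Vuhane zihinfunvir
The regular Vuhane reflex would be 'zihinfunvir', but the attested form is 'zehinfunvir'. The correspondence is irregular, so they are not cognates (the Vuhane form has a different source).

no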